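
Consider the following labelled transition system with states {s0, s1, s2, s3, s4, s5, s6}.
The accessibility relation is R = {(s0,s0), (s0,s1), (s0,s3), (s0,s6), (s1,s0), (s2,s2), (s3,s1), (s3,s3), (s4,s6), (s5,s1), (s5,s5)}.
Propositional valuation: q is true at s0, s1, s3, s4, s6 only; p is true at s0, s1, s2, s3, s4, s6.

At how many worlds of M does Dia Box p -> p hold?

Let φ = Dia Box p -> p. Evaluate φ at each world:
  s0 (successors {s0, s1, s3, s6}): φ is true.
  s1 (successors {s0}): φ is true.
  s2 (successors {s2}): φ is true.
  s3 (successors {s1, s3}): φ is true.
  s4 (successors {s6}): φ is true.
  s5 (successors {s1, s5}): φ is false.
  s6 (successors ∅): φ is true.
For instance, at s2:
  At s2: Dia Box p is true, p is true, so Dia Box p -> p is true.
    At s2: Dia Box p requires Box p at some successor in {s2}.
      Box p holds at s2, so Dia Box p is true at s2.
Satisfying worlds: {s0, s1, s2, s3, s4, s6}

6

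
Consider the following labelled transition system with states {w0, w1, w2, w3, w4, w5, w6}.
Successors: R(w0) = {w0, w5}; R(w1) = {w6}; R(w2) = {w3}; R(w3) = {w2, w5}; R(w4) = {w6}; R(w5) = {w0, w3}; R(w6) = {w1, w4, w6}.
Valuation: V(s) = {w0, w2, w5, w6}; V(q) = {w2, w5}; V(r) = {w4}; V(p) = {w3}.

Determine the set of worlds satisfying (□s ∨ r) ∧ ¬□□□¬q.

Recall that □ψ holds at a world iff ψ holds at every accessible world, and ◇ψ holds iff ψ holds at some accessible world.
Let φ = (□s ∨ r) ∧ ¬□□□¬q. Evaluate φ at each world:
  w0 (successors {w0, w5}): φ is true.
  w1 (successors {w6}): φ is false.
  w2 (successors {w3}): φ is false.
  w3 (successors {w2, w5}): φ is true.
  w4 (successors {w6}): φ is false.
  w5 (successors {w0, w3}): φ is false.
  w6 (successors {w1, w4, w6}): φ is false.
For instance, at w6:
  At w6: □s ∨ r is false, ¬□□□¬q is false, so (□s ∨ r) ∧ ¬□□□¬q is false.
    At w6: □s is false, r is false, so □s ∨ r is false.
      At w6: □s requires s at every successor {w1, w4, w6}.
        s fails at w1, so □s is false at w6.
    At w6: □□□¬q is true, so ¬□□□¬q is false.
      At w6: □□□¬q requires □□¬q at every successor {w1, w4, w6}.
        At w1: □□¬q is true.
        At w4: □□¬q is true.
        At w6: □□¬q is true.
      So □□□¬q is true at w6.
Satisfying worlds: {w0, w3}

w0, w3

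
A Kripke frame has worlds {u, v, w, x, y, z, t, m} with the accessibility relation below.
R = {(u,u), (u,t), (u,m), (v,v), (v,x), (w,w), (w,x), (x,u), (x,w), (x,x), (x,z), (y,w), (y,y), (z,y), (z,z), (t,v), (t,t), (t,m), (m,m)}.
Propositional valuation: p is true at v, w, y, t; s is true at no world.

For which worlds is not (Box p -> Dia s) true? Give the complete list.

Let φ = not (Box p -> Dia s). Evaluate φ at each world:
  u (successors {u, t, m}): φ is false.
  v (successors {v, x}): φ is false.
  w (successors {w, x}): φ is false.
  x (successors {u, w, x, z}): φ is false.
  y (successors {w, y}): φ is true.
  z (successors {y, z}): φ is false.
  t (successors {v, t, m}): φ is false.
  m (successors {m}): φ is false.
For instance, at m:
  At m: Box p -> Dia s is true, so not (Box p -> Dia s) is false.
    At m: Box p is false, Dia s is false, so Box p -> Dia s is true.
      At m: Box p requires p at every successor {m}.
        p fails at m, so Box p is false at m.
      At m: Dia s requires s at some successor in {m}.
        At m: s is false.
      So Dia s is false at m.
Satisfying worlds: {y}

y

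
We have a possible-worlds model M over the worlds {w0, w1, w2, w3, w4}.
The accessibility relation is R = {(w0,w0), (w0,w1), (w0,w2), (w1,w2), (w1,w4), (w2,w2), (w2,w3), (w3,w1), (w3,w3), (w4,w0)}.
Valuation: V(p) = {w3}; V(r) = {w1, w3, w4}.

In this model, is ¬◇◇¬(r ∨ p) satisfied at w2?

No

Recall that ◇ψ holds at a world iff ψ holds at some accessible world.
At w2: ◇◇¬(r ∨ p) is true, so ¬◇◇¬(r ∨ p) is false.
  At w2: ◇◇¬(r ∨ p) requires ◇¬(r ∨ p) at some successor in {w2, w3}.
    ◇¬(r ∨ p) holds at w2, so ◇◇¬(r ∨ p) is true at w2.
      At w2: ◇¬(r ∨ p) requires ¬(r ∨ p) at some successor in {w2, w3}.
        ¬(r ∨ p) holds at w2, so ◇¬(r ∨ p) is true at w2.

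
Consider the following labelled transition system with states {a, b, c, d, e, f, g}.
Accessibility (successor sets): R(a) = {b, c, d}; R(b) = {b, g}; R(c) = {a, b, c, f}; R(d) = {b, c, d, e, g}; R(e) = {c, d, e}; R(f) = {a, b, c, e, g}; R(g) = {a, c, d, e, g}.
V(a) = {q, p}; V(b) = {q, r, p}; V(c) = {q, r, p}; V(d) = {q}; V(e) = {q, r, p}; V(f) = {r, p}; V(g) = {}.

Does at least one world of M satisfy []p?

Yes

Let φ = []p. Evaluate φ at each world:
  a (successors {b, c, d}): φ is false.
  b (successors {b, g}): φ is false.
  c (successors {a, b, c, f}): φ is true.
  d (successors {b, c, d, e, g}): φ is false.
  e (successors {c, d, e}): φ is false.
  f (successors {a, b, c, e, g}): φ is false.
  g (successors {a, c, d, e, g}): φ is false.
Detail at c (witness):
  At c: []p requires p at every successor {a, b, c, f}.
    At a: p is true.
    At b: p is true.
    At c: p is true.
    At f: p is true.
  So []p is true at c.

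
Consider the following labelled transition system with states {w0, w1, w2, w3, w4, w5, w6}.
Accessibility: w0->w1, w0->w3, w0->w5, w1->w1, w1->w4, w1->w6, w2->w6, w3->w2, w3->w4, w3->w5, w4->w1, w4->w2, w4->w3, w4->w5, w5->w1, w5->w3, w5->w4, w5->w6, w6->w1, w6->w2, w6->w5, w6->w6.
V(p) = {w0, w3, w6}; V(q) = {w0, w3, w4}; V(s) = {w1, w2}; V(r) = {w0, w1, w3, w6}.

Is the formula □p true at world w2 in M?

Yes

Recall that □ψ holds at a world iff ψ holds at every accessible world, and ◇ψ holds iff ψ holds at some accessible world.
At w2: □p requires p at every successor {w6}.
  At w6: p is true.
So □p is true at w2.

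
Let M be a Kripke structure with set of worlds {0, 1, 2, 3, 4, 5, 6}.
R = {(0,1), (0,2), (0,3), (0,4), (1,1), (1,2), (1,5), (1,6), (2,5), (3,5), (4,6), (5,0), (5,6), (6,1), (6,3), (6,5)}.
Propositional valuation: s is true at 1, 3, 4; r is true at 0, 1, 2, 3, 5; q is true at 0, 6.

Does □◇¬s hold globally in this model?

Yes

Let φ = □◇¬s. Evaluate φ at each world:
  0 (successors {1, 2, 3, 4}): φ is true.
  1 (successors {1, 2, 5, 6}): φ is true.
  2 (successors {5}): φ is true.
  3 (successors {5}): φ is true.
  4 (successors {6}): φ is true.
  5 (successors {0, 6}): φ is true.
  6 (successors {1, 3, 5}): φ is true.
For instance, at 5:
  At 5: □◇¬s requires ◇¬s at every successor {0, 6}.
      At 0: ◇¬s requires ¬s at some successor in {1, 2, 3, 4}.
        ¬s holds at 2, so ◇¬s is true at 0.
      At 6: ◇¬s requires ¬s at some successor in {1, 3, 5}.
        ¬s holds at 5, so ◇¬s is true at 6.
  So □◇¬s is true at 5.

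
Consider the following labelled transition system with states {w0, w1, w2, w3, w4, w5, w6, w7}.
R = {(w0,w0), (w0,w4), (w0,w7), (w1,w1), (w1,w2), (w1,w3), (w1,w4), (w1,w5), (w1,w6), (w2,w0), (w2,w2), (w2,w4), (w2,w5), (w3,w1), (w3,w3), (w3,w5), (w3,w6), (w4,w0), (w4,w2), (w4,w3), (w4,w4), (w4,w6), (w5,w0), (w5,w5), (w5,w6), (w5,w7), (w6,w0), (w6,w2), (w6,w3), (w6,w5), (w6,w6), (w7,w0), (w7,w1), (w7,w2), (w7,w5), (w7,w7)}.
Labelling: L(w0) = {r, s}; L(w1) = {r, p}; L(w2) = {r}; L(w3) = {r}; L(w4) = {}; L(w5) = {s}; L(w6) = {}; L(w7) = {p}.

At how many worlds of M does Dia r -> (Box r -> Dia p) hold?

Let φ = Dia r -> (Box r -> Dia p). Evaluate φ at each world:
  w0 (successors {w0, w4, w7}): φ is true.
  w1 (successors {w1, w2, w3, w4, w5, w6}): φ is true.
  w2 (successors {w0, w2, w4, w5}): φ is true.
  w3 (successors {w1, w3, w5, w6}): φ is true.
  w4 (successors {w0, w2, w3, w4, w6}): φ is true.
  w5 (successors {w0, w5, w6, w7}): φ is true.
  w6 (successors {w0, w2, w3, w5, w6}): φ is true.
  w7 (successors {w0, w1, w2, w5, w7}): φ is true.
For instance, at w6:
  At w6: Dia r is true, Box r -> Dia p is true, so Dia r -> (Box r -> Dia p) is true.
    At w6: Dia r requires r at some successor in {w0, w2, w3, w5, w6}.
      r holds at w0, so Dia r is true at w6.
    At w6: Box r is false, Dia p is false, so Box r -> Dia p is true.
      At w6: Box r requires r at every successor {w0, w2, w3, w5, w6}.
        r fails at w5, so Box r is false at w6.
      At w6: Dia p requires p at some successor in {w0, w2, w3, w5, w6}.
        At w0: p is false.
        At w2: p is false.
        At w3: p is false.
        At w5: p is false.
        At w6: p is false.
      So Dia p is false at w6.
Satisfying worlds: {w0, w1, w2, w3, w4, w5, w6, w7}

8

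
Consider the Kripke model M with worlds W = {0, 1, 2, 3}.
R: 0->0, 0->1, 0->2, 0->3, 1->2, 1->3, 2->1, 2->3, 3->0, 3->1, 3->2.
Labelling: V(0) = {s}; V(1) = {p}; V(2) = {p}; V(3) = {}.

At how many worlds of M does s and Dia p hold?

1

Recall that Dia ψ holds at a world iff ψ holds at some accessible world.
Let φ = s and Dia p. Evaluate φ at each world:
  0 (successors {0, 1, 2, 3}): φ is true.
  1 (successors {2, 3}): φ is false.
  2 (successors {1, 3}): φ is false.
  3 (successors {0, 1, 2}): φ is false.
For instance, at 3:
  At 3: s is false, Dia p is true, so s and Dia p is false.
    At 3: Dia p requires p at some successor in {0, 1, 2}.
      p holds at 1, so Dia p is true at 3.
Satisfying worlds: {0}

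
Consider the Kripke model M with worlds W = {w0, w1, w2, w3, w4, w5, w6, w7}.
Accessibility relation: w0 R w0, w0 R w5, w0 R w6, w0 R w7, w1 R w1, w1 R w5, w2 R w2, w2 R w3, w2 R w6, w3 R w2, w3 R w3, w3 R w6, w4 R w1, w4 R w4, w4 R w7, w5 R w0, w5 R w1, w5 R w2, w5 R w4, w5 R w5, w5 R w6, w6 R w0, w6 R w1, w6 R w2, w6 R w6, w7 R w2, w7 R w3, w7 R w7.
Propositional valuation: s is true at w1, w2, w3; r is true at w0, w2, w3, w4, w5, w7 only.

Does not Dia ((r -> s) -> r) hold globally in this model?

No

Let φ = not Dia ((r -> s) -> r). Evaluate φ at each world:
  w0 (successors {w0, w5, w6, w7}): φ is false.
  w1 (successors {w1, w5}): φ is false.
  w2 (successors {w2, w3, w6}): φ is false.
  w3 (successors {w2, w3, w6}): φ is false.
  w4 (successors {w1, w4, w7}): φ is false.
  w5 (successors {w0, w1, w2, w4, w5, w6}): φ is false.
  w6 (successors {w0, w1, w2, w6}): φ is false.
  w7 (successors {w2, w3, w7}): φ is false.
Detail at w0 (counterexample):
  At w0: Dia ((r -> s) -> r) is true, so not Dia ((r -> s) -> r) is false.
    At w0: Dia ((r -> s) -> r) requires (r -> s) -> r at some successor in {w0, w5, w6, w7}.
      (r -> s) -> r holds at w0, so Dia ((r -> s) -> r) is true at w0.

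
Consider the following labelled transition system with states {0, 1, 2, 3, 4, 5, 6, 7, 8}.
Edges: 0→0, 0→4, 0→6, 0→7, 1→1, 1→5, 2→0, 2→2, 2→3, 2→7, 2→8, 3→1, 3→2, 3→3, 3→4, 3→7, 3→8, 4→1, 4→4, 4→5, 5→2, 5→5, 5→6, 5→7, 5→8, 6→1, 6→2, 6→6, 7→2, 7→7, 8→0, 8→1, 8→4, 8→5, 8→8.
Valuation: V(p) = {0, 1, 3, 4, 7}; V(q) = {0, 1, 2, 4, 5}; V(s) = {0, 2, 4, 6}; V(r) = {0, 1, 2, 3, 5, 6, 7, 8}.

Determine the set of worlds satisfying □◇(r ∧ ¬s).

0, 1, 2, 3, 4, 5, 6, 7, 8

Let φ = □◇(r ∧ ¬s). Evaluate φ at each world:
  0 (successors {0, 4, 6, 7}): φ is true.
  1 (successors {1, 5}): φ is true.
  2 (successors {0, 2, 3, 7, 8}): φ is true.
  3 (successors {1, 2, 3, 4, 7, 8}): φ is true.
  4 (successors {1, 4, 5}): φ is true.
  5 (successors {2, 5, 6, 7, 8}): φ is true.
  6 (successors {1, 2, 6}): φ is true.
  7 (successors {2, 7}): φ is true.
  8 (successors {0, 1, 4, 5, 8}): φ is true.
For instance, at 7:
  At 7: □◇(r ∧ ¬s) requires ◇(r ∧ ¬s) at every successor {2, 7}.
      At 2: ◇(r ∧ ¬s) requires r ∧ ¬s at some successor in {0, 2, 3, 7, 8}.
        r ∧ ¬s holds at 3, so ◇(r ∧ ¬s) is true at 2.
      At 7: ◇(r ∧ ¬s) requires r ∧ ¬s at some successor in {2, 7}.
        r ∧ ¬s holds at 7, so ◇(r ∧ ¬s) is true at 7.
  So □◇(r ∧ ¬s) is true at 7.
Satisfying worlds: {0, 1, 2, 3, 4, 5, 6, 7, 8}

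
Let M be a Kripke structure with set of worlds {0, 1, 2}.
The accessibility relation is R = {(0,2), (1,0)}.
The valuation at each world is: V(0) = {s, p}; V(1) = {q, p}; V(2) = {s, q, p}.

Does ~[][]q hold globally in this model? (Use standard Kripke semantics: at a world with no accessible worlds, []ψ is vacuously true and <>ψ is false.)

No

Let φ = ~[][]q. Evaluate φ at each world:
  0 (successors {2}): φ is false.
  1 (successors {0}): φ is false.
  2 (successors ∅): φ is false.
Detail at 0 (counterexample):
  At 0: [][]q is true, so ~[][]q is false.
    At 0: [][]q requires []q at every successor {2}.
      At 2: []q is true.
    So [][]q is true at 0.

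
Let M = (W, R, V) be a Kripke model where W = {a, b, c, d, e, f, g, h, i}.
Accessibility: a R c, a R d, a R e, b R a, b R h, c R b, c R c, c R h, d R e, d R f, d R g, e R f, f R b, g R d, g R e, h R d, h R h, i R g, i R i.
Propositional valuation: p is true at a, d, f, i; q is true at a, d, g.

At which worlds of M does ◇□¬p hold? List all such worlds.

a, c, d, e

Recall that □ψ holds at a world iff ψ holds at every accessible world, and ◇ψ holds iff ψ holds at some accessible world.
Let φ = ◇□¬p. Evaluate φ at each world:
  a (successors {c, d, e}): φ is true.
  b (successors {a, h}): φ is false.
  c (successors {b, c, h}): φ is true.
  d (successors {e, f, g}): φ is true.
  e (successors {f}): φ is true.
  f (successors {b}): φ is false.
  g (successors {d, e}): φ is false.
  h (successors {d, h}): φ is false.
  i (successors {g, i}): φ is false.
For instance, at g:
  At g: ◇□¬p requires □¬p at some successor in {d, e}.
    At d: □¬p is false.
    At e: □¬p is false.
  So ◇□¬p is false at g.
Satisfying worlds: {a, c, d, e}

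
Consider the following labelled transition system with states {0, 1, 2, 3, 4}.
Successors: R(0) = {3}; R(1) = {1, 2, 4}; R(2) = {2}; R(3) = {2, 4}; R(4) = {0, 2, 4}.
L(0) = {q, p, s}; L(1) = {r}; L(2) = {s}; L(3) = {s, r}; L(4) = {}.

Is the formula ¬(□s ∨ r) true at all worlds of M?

No

Let φ = ¬(□s ∨ r). Evaluate φ at each world:
  0 (successors {3}): φ is false.
  1 (successors {1, 2, 4}): φ is false.
  2 (successors {2}): φ is false.
  3 (successors {2, 4}): φ is false.
  4 (successors {0, 2, 4}): φ is true.
Detail at 0 (counterexample):
  At 0: □s ∨ r is true, so ¬(□s ∨ r) is false.
    At 0: □s is true, r is false, so □s ∨ r is true.
      At 0: □s requires s at every successor {3}.
        At 3: s is true.
      So □s is true at 0.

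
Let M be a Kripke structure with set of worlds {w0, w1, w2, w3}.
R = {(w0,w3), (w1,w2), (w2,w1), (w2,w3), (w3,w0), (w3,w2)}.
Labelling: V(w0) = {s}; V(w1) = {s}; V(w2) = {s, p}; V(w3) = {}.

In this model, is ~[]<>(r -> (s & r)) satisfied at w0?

No

At w0: []<>(r -> (s & r)) is true, so ~[]<>(r -> (s & r)) is false.
  At w0: []<>(r -> (s & r)) requires <>(r -> (s & r)) at every successor {w3}.
      At w3: <>(r -> (s & r)) requires r -> (s & r) at some successor in {w0, w2}.
        r -> (s & r) holds at w0, so <>(r -> (s & r)) is true at w3.
  So []<>(r -> (s & r)) is true at w0.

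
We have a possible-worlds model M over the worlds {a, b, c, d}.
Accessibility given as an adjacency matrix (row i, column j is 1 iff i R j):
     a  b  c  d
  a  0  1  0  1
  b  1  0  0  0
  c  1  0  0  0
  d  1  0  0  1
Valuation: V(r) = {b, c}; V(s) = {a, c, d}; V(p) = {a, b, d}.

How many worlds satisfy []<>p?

Let φ = []<>p. Evaluate φ at each world:
  a (successors {b, d}): φ is true.
  b (successors {a}): φ is true.
  c (successors {a}): φ is true.
  d (successors {a, d}): φ is true.
For instance, at a:
  At a: []<>p requires <>p at every successor {b, d}.
      At b: <>p requires p at some successor in {a}.
        p holds at a, so <>p is true at b.
      At d: <>p requires p at some successor in {a, d}.
        p holds at a, so <>p is true at d.
  So []<>p is true at a.
Satisfying worlds: {a, b, c, d}

4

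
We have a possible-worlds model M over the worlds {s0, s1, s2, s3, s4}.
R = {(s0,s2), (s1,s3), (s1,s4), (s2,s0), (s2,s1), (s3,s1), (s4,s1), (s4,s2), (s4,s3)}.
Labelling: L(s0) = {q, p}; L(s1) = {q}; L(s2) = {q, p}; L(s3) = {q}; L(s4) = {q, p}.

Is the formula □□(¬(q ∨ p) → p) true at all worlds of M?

Yes

Let φ = □□(¬(q ∨ p) → p). Evaluate φ at each world:
  s0 (successors {s2}): φ is true.
  s1 (successors {s3, s4}): φ is true.
  s2 (successors {s0, s1}): φ is true.
  s3 (successors {s1}): φ is true.
  s4 (successors {s1, s2, s3}): φ is true.
For instance, at s0:
  At s0: □□(¬(q ∨ p) → p) requires □(¬(q ∨ p) → p) at every successor {s2}.
      At s2: □(¬(q ∨ p) → p) requires ¬(q ∨ p) → p at every successor {s0, s1}.
        At s0: ¬(q ∨ p) → p is true.
        At s1: ¬(q ∨ p) → p is true.
      So □(¬(q ∨ p) → p) is true at s2.
  So □□(¬(q ∨ p) → p) is true at s0.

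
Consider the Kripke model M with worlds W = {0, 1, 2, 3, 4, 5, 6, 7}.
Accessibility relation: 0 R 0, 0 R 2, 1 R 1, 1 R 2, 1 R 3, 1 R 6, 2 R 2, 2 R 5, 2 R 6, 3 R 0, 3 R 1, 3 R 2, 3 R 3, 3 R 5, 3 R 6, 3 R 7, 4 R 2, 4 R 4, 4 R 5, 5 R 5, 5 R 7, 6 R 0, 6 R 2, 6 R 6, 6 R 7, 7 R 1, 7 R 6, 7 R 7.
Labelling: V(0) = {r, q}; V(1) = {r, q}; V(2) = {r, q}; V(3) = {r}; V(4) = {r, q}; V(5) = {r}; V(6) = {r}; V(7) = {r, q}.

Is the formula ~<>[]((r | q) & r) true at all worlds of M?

Let φ = ~<>[]((r | q) & r). Evaluate φ at each world:
  0 (successors {0, 2}): φ is false.
  1 (successors {1, 2, 3, 6}): φ is false.
  2 (successors {2, 5, 6}): φ is false.
  3 (successors {0, 1, 2, 3, 5, 6, 7}): φ is false.
  4 (successors {2, 4, 5}): φ is false.
  5 (successors {5, 7}): φ is false.
  6 (successors {0, 2, 6, 7}): φ is false.
  7 (successors {1, 6, 7}): φ is false.
Detail at 0 (counterexample):
  At 0: <>[]((r | q) & r) is true, so ~<>[]((r | q) & r) is false.
    At 0: <>[]((r | q) & r) requires []((r | q) & r) at some successor in {0, 2}.
      []((r | q) & r) holds at 0, so <>[]((r | q) & r) is true at 0.

No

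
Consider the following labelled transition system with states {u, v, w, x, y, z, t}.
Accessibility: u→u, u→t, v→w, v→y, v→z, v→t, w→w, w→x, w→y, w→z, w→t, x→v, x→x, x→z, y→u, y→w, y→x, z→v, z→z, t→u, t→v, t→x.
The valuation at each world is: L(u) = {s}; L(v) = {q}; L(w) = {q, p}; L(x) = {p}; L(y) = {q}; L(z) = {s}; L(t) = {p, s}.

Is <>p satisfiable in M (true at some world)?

Recall that <>ψ holds at a world iff ψ holds at some accessible world.
Let φ = <>p. Evaluate φ at each world:
  u (successors {u, t}): φ is true.
  v (successors {w, y, z, t}): φ is true.
  w (successors {w, x, y, z, t}): φ is true.
  x (successors {v, x, z}): φ is true.
  y (successors {u, w, x}): φ is true.
  z (successors {v, z}): φ is false.
  t (successors {u, v, x}): φ is true.
Detail at u (witness):
  At u: <>p requires p at some successor in {u, t}.
    p holds at t, so <>p is true at u.

Yes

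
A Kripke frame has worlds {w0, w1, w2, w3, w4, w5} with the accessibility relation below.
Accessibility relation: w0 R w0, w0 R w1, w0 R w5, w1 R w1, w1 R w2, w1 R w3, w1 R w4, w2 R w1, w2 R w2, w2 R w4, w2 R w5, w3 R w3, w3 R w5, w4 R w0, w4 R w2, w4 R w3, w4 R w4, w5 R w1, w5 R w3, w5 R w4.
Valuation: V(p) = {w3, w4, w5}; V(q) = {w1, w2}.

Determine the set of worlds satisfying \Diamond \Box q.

none

Let φ = \Diamond \Box q. Evaluate φ at each world:
  w0 (successors {w0, w1, w5}): φ is false.
  w1 (successors {w1, w2, w3, w4}): φ is false.
  w2 (successors {w1, w2, w4, w5}): φ is false.
  w3 (successors {w3, w5}): φ is false.
  w4 (successors {w0, w2, w3, w4}): φ is false.
  w5 (successors {w1, w3, w4}): φ is false.
For instance, at w4:
  At w4: \Diamond \Box q requires \Box q at some successor in {w0, w2, w3, w4}.
    At w0: \Box q is false.
    At w2: \Box q is false.
    At w3: \Box q is false.
    At w4: \Box q is false.
  So \Diamond \Box q is false at w4.
Satisfying worlds: none.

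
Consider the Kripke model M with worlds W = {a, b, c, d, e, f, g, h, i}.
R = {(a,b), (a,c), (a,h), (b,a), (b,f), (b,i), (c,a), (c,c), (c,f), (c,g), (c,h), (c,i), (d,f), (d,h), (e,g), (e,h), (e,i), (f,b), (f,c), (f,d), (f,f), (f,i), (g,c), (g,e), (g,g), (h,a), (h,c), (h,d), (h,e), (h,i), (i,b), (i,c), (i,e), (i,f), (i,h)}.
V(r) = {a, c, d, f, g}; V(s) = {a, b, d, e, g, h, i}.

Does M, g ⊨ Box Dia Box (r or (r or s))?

Yes

Recall that Box ψ holds at a world iff ψ holds at every accessible world, and Dia ψ holds iff ψ holds at some accessible world.
At g: Box Dia Box (r or (r or s)) requires Dia Box (r or (r or s)) at every successor {c, e, g}.
    At c: Dia Box (r or (r or s)) requires Box (r or (r or s)) at some successor in {a, c, f, g, h, i}.
      Box (r or (r or s)) holds at a, so Dia Box (r or (r or s)) is true at c.
    At e: Dia Box (r or (r or s)) requires Box (r or (r or s)) at some successor in {g, h, i}.
      Box (r or (r or s)) holds at g, so Dia Box (r or (r or s)) is true at e.
    At g: Dia Box (r or (r or s)) requires Box (r or (r or s)) at some successor in {c, e, g}.
      Box (r or (r or s)) holds at c, so Dia Box (r or (r or s)) is true at g.
So Box Dia Box (r or (r or s)) is true at g.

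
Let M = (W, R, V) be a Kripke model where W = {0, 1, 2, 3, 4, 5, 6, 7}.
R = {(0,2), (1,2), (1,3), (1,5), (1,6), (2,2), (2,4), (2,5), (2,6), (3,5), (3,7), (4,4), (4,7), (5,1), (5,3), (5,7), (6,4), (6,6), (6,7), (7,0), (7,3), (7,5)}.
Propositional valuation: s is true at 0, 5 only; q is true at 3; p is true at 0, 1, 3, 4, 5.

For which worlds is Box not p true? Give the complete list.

0

Recall that Box ψ holds at a world iff ψ holds at every accessible world, and Dia ψ holds iff ψ holds at some accessible world.
Let φ = Box not p. Evaluate φ at each world:
  0 (successors {2}): φ is true.
  1 (successors {2, 3, 5, 6}): φ is false.
  2 (successors {2, 4, 5, 6}): φ is false.
  3 (successors {5, 7}): φ is false.
  4 (successors {4, 7}): φ is false.
  5 (successors {1, 3, 7}): φ is false.
  6 (successors {4, 6, 7}): φ is false.
  7 (successors {0, 3, 5}): φ is false.
For instance, at 4:
  At 4: Box not p requires not p at every successor {4, 7}.
    not p fails at 4, so Box not p is false at 4.
Satisfying worlds: {0}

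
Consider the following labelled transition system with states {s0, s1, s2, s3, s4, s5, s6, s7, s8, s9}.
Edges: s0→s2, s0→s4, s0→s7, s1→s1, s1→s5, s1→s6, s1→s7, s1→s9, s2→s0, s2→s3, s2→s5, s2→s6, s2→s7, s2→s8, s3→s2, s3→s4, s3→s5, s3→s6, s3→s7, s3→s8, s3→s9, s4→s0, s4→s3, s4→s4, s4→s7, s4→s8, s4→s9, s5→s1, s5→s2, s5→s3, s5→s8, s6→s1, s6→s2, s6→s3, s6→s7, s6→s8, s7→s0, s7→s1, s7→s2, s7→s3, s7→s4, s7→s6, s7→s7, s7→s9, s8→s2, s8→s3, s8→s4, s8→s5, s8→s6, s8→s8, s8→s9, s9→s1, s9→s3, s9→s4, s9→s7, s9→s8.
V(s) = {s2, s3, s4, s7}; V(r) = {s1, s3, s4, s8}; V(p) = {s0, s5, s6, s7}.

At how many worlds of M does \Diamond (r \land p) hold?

Recall that \Diamond ψ holds at a world iff ψ holds at some accessible world.
Let φ = \Diamond (r \land p). Evaluate φ at each world:
  s0 (successors {s2, s4, s7}): φ is false.
  s1 (successors {s1, s5, s6, s7, s9}): φ is false.
  s2 (successors {s0, s3, s5, s6, s7, s8}): φ is false.
  s3 (successors {s2, s4, s5, s6, s7, s8, s9}): φ is false.
  s4 (successors {s0, s3, s4, s7, s8, s9}): φ is false.
  s5 (successors {s1, s2, s3, s8}): φ is false.
  s6 (successors {s1, s2, s3, s7, s8}): φ is false.
  s7 (successors {s0, s1, s2, s3, s4, s6, s7, s9}): φ is false.
  s8 (successors {s2, s3, s4, s5, s6, s8, s9}): φ is false.
  s9 (successors {s1, s3, s4, s7, s8}): φ is false.
For instance, at s7:
  At s7: \Diamond (r \land p) requires r \land p at some successor in {s0, s1, s2, s3, s4, s6, s7, s9}.
    At s0: r \land p is false.
    At s1: r \land p is false.
    At s2: r \land p is false.
    At s3: r \land p is false.
    At s4: r \land p is false.
    At s6: r \land p is false.
    At s7: r \land p is false.
    At s9: r \land p is false.
  So \Diamond (r \land p) is false at s7.
Satisfying worlds: none.

0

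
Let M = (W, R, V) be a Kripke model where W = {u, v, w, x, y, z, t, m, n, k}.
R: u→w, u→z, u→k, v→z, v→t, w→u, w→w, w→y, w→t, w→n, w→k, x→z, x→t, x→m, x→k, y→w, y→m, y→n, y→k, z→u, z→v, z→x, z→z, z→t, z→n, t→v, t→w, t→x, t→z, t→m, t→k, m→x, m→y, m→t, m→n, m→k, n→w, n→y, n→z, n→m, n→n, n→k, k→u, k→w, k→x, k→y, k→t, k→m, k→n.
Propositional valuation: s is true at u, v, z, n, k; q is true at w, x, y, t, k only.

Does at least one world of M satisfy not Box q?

Recall that Box ψ holds at a world iff ψ holds at every accessible world, and Dia ψ holds iff ψ holds at some accessible world.
Let φ = not Box q. Evaluate φ at each world:
  u (successors {w, z, k}): φ is true.
  v (successors {z, t}): φ is true.
  w (successors {u, w, y, t, n, k}): φ is true.
  x (successors {z, t, m, k}): φ is true.
  y (successors {w, m, n, k}): φ is true.
  z (successors {u, v, x, z, t, n}): φ is true.
  t (successors {v, w, x, z, m, k}): φ is true.
  m (successors {x, y, t, n, k}): φ is true.
  n (successors {w, y, z, m, n, k}): φ is true.
  k (successors {u, w, x, y, t, m, n}): φ is true.
Detail at u (witness):
  At u: Box q is false, so not Box q is true.
    At u: Box q requires q at every successor {w, z, k}.
      q fails at z, so Box q is false at u.

Yes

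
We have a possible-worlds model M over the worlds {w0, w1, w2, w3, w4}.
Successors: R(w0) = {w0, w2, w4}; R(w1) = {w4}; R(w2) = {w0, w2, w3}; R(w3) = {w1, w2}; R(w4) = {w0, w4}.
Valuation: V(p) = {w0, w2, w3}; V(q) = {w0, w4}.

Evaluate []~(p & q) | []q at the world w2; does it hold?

No

At w2: []~(p & q) is false, []q is false, so []~(p & q) | []q is false.
  At w2: []~(p & q) requires ~(p & q) at every successor {w0, w2, w3}.
    ~(p & q) fails at w0, so []~(p & q) is false at w2.
  At w2: []q requires q at every successor {w0, w2, w3}.
    q fails at w2, so []q is false at w2.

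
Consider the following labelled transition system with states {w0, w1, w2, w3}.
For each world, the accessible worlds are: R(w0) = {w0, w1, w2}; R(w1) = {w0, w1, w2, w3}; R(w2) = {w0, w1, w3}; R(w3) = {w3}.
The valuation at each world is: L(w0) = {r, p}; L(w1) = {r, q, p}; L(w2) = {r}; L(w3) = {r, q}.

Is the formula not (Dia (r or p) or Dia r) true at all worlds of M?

Recall that Dia ψ holds at a world iff ψ holds at some accessible world.
Let φ = not (Dia (r or p) or Dia r). Evaluate φ at each world:
  w0 (successors {w0, w1, w2}): φ is false.
  w1 (successors {w0, w1, w2, w3}): φ is false.
  w2 (successors {w0, w1, w3}): φ is false.
  w3 (successors {w3}): φ is false.
Detail at w0 (counterexample):
  At w0: Dia (r or p) or Dia r is true, so not (Dia (r or p) or Dia r) is false.
    At w0: Dia (r or p) is true, Dia r is true, so Dia (r or p) or Dia r is true.
      At w0: Dia (r or p) requires r or p at some successor in {w0, w1, w2}.
        r or p holds at w0, so Dia (r or p) is true at w0.
      At w0: Dia r requires r at some successor in {w0, w1, w2}.
        r holds at w0, so Dia r is true at w0.

No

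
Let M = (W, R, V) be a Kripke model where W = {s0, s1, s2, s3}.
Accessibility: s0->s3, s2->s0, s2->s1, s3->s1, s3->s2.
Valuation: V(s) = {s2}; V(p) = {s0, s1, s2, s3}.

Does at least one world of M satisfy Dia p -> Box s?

Let φ = Dia p -> Box s. Evaluate φ at each world:
  s0 (successors {s3}): φ is false.
  s1 (successors ∅): φ is true.
  s2 (successors {s0, s1}): φ is false.
  s3 (successors {s1, s2}): φ is false.
Detail at s1 (witness):
  At s1: Dia p is false, Box s is true, so Dia p -> Box s is true.
    At s1: no accessible worlds, so Dia p is false.
    At s1: no accessible worlds, so Box s holds vacuously.

Yes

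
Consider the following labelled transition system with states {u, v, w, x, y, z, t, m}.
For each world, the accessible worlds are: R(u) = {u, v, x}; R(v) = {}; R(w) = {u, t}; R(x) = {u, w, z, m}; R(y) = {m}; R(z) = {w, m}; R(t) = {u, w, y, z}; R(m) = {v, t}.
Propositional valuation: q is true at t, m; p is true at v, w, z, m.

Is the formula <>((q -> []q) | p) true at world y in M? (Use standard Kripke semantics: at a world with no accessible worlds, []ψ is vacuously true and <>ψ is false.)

Yes

At y: <>((q -> []q) | p) requires (q -> []q) | p at some successor in {m}.
  (q -> []q) | p holds at m, so <>((q -> []q) | p) is true at y.
    At m: q -> []q is false, p is true, so (q -> []q) | p is true.
      At m: q is true, []q is false, so q -> []q is false.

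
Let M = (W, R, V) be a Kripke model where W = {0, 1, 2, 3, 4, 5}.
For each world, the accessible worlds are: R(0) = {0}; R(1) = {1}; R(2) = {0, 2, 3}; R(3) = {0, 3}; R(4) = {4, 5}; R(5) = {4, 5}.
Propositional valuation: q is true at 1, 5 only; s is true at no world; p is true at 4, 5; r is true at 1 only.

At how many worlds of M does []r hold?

1

Recall that []ψ holds at a world iff ψ holds at every accessible world, and <>ψ holds iff ψ holds at some accessible world.
Let φ = []r. Evaluate φ at each world:
  0 (successors {0}): φ is false.
  1 (successors {1}): φ is true.
  2 (successors {0, 2, 3}): φ is false.
  3 (successors {0, 3}): φ is false.
  4 (successors {4, 5}): φ is false.
  5 (successors {4, 5}): φ is false.
For instance, at 4:
  At 4: []r requires r at every successor {4, 5}.
    r fails at 4, so []r is false at 4.
Satisfying worlds: {1}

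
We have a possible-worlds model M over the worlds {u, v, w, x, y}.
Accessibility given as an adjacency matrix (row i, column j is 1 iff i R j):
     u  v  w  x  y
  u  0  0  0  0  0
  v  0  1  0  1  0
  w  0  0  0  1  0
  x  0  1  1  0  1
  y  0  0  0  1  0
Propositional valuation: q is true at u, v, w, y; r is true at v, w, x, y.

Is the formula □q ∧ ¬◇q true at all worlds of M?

Recall that □ψ holds at a world iff ψ holds at every accessible world, and ◇ψ holds iff ψ holds at some accessible world.
Let φ = □q ∧ ¬◇q. Evaluate φ at each world:
  u (successors ∅): φ is true.
  v (successors {v, x}): φ is false.
  w (successors {x}): φ is false.
  x (successors {v, w, y}): φ is false.
  y (successors {x}): φ is false.
Detail at v (counterexample):
  At v: □q is false, ¬◇q is false, so □q ∧ ¬◇q is false.
    At v: □q requires q at every successor {v, x}.
      q fails at x, so □q is false at v.
    At v: ◇q is true, so ¬◇q is false.
      At v: ◇q requires q at some successor in {v, x}.
        q holds at v, so ◇q is true at v.

No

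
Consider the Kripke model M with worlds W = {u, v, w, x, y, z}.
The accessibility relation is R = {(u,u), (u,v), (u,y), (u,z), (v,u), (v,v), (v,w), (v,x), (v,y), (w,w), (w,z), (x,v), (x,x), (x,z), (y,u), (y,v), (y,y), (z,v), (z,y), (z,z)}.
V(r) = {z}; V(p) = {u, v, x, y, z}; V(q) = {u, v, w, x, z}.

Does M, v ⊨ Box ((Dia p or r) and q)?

No

At v: Box ((Dia p or r) and q) requires (Dia p or r) and q at every successor {u, v, w, x, y}.
  (Dia p or r) and q fails at y, so Box ((Dia p or r) and q) is false at v.
    At y: Dia p or r is true, q is false, so (Dia p or r) and q is false.
      At y: Dia p is true, r is false, so Dia p or r is true.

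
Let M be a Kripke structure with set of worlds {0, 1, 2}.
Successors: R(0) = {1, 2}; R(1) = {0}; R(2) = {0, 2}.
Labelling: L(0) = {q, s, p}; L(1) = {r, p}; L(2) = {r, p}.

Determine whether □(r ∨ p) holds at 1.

Yes

Recall that □ψ holds at a world iff ψ holds at every accessible world, and ◇ψ holds iff ψ holds at some accessible world.
At 1: □(r ∨ p) requires r ∨ p at every successor {0}.
  At 0: r ∨ p is true.
So □(r ∨ p) is true at 1.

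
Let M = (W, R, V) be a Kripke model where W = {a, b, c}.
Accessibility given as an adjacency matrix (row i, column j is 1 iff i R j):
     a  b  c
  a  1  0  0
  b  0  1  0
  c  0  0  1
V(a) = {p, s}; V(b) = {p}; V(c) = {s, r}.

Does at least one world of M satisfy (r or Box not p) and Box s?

Let φ = (r or Box not p) and Box s. Evaluate φ at each world:
  a (successors {a}): φ is false.
  b (successors {b}): φ is false.
  c (successors {c}): φ is true.
Detail at c (witness):
  At c: r or Box not p is true, Box s is true, so (r or Box not p) and Box s is true.
    At c: r is true, Box not p is true, so r or Box not p is true.
      At c: Box not p requires not p at every successor {c}.
        At c: not p is true.
      So Box not p is true at c.
    At c: Box s requires s at every successor {c}.
      At c: s is true.
    So Box s is true at c.

Yes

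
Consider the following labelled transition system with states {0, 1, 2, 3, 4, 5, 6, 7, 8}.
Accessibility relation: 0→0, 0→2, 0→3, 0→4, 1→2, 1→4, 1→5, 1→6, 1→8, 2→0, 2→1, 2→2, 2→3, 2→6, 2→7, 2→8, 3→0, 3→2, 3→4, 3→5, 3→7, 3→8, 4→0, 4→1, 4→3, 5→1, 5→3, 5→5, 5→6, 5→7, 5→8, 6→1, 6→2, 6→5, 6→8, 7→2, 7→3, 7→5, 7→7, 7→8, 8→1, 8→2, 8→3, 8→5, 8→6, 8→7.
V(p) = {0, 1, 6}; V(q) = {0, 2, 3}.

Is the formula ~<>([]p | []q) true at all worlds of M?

Yes

Let φ = ~<>([]p | []q). Evaluate φ at each world:
  0 (successors {0, 2, 3, 4}): φ is true.
  1 (successors {2, 4, 5, 6, 8}): φ is true.
  2 (successors {0, 1, 2, 3, 6, 7, 8}): φ is true.
  3 (successors {0, 2, 4, 5, 7, 8}): φ is true.
  4 (successors {0, 1, 3}): φ is true.
  5 (successors {1, 3, 5, 6, 7, 8}): φ is true.
  6 (successors {1, 2, 5, 8}): φ is true.
  7 (successors {2, 3, 5, 7, 8}): φ is true.
  8 (successors {1, 2, 3, 5, 6, 7}): φ is true.
For instance, at 5:
  At 5: <>([]p | []q) is false, so ~<>([]p | []q) is true.
    At 5: <>([]p | []q) requires []p | []q at some successor in {1, 3, 5, 6, 7, 8}.
      At 1: []p | []q is false.
      At 3: []p | []q is false.
      At 5: []p | []q is false.
      At 6: []p | []q is false.
      At 7: []p | []q is false.
      At 8: []p | []q is false.
    So <>([]p | []q) is false at 5.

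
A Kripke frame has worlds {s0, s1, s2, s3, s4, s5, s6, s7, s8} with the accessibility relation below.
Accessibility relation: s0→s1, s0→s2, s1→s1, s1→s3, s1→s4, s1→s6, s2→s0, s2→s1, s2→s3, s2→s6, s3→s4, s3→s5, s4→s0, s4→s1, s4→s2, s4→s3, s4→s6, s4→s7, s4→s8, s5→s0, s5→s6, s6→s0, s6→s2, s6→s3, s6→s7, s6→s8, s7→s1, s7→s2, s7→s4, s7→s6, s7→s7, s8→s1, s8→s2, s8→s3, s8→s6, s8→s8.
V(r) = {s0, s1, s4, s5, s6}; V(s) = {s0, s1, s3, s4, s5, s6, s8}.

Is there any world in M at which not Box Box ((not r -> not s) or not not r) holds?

Yes

Let φ = not Box Box ((not r -> not s) or not not r). Evaluate φ at each world:
  s0 (successors {s1, s2}): φ is true.
  s1 (successors {s1, s3, s4, s6}): φ is true.
  s2 (successors {s0, s1, s3, s6}): φ is true.
  s3 (successors {s4, s5}): φ is true.
  s4 (successors {s0, s1, s2, s3, s6, s7, s8}): φ is true.
  s5 (successors {s0, s6}): φ is true.
  s6 (successors {s0, s2, s3, s7, s8}): φ is true.
  s7 (successors {s1, s2, s4, s6, s7}): φ is true.
  s8 (successors {s1, s2, s3, s6, s8}): φ is true.
Detail at s0 (witness):
  At s0: Box Box ((not r -> not s) or not not r) is false, so not Box Box ((not r -> not s) or not not r) is true.
    At s0: Box Box ((not r -> not s) or not not r) requires Box ((not r -> not s) or not not r) at every successor {s1, s2}.
      Box ((not r -> not s) or not not r) fails at s1, so Box Box ((not r -> not s) or not not r) is false at s0.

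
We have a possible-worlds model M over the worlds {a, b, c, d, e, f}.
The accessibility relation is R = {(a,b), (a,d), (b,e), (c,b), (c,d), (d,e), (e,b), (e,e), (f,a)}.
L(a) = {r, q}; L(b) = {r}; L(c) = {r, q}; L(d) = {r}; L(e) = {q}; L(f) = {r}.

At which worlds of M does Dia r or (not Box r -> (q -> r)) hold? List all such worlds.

Recall that Box ψ holds at a world iff ψ holds at every accessible world, and Dia ψ holds iff ψ holds at some accessible world.
Let φ = Dia r or (not Box r -> (q -> r)). Evaluate φ at each world:
  a (successors {b, d}): φ is true.
  b (successors {e}): φ is true.
  c (successors {b, d}): φ is true.
  d (successors {e}): φ is true.
  e (successors {b, e}): φ is true.
  f (successors {a}): φ is true.
For instance, at d:
  At d: Dia r is false, not Box r -> (q -> r) is true, so Dia r or (not Box r -> (q -> r)) is true.
    At d: Dia r requires r at some successor in {e}.
      At e: r is false.
    So Dia r is false at d.
    At d: not Box r is true, q -> r is true, so not Box r -> (q -> r) is true.
      At d: Box r is false, so not Box r is true.
Satisfying worlds: {a, b, c, d, e, f}

a, b, c, d, e, f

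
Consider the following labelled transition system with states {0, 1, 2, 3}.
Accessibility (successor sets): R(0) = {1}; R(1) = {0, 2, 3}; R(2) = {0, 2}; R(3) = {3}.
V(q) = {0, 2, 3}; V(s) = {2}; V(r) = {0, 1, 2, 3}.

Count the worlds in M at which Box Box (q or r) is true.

Let φ = Box Box (q or r). Evaluate φ at each world:
  0 (successors {1}): φ is true.
  1 (successors {0, 2, 3}): φ is true.
  2 (successors {0, 2}): φ is true.
  3 (successors {3}): φ is true.
For instance, at 0:
  At 0: Box Box (q or r) requires Box (q or r) at every successor {1}.
      At 1: Box (q or r) requires q or r at every successor {0, 2, 3}.
        At 0: q or r is true.
        At 2: q or r is true.
        At 3: q or r is true.
      So Box (q or r) is true at 1.
  So Box Box (q or r) is true at 0.
Satisfying worlds: {0, 1, 2, 3}

4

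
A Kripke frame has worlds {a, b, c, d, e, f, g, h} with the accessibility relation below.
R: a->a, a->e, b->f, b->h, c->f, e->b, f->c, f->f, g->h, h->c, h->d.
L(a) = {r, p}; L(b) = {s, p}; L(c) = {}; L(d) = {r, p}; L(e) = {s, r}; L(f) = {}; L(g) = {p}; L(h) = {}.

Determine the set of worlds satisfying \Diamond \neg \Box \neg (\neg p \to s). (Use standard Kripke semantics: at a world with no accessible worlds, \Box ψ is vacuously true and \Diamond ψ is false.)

a, b, g

Recall that \Box ψ holds at a world iff ψ holds at every accessible world, and \Diamond ψ holds iff ψ holds at some accessible world.
Let φ = \Diamond \neg \Box \neg (\neg p \to s). Evaluate φ at each world:
  a (successors {a, e}): φ is true.
  b (successors {f, h}): φ is true.
  c (successors {f}): φ is false.
  d (successors ∅): φ is false.
  e (successors {b}): φ is false.
  f (successors {c, f}): φ is false.
  g (successors {h}): φ is true.
  h (successors {c, d}): φ is false.
For instance, at h:
  At h: \Diamond \neg \Box \neg (\neg p \to s) requires \neg \Box \neg (\neg p \to s) at some successor in {c, d}.
    At c: \neg \Box \neg (\neg p \to s) is false.
    At d: \neg \Box \neg (\neg p \to s) is false.
  So \Diamond \neg \Box \neg (\neg p \to s) is false at h.
Satisfying worlds: {a, b, g}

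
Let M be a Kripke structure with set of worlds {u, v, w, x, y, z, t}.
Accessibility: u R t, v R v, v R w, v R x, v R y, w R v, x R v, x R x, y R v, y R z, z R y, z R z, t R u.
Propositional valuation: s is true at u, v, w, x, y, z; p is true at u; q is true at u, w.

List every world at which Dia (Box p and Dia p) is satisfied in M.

u

Recall that Box ψ holds at a world iff ψ holds at every accessible world, and Dia ψ holds iff ψ holds at some accessible world.
Let φ = Dia (Box p and Dia p). Evaluate φ at each world:
  u (successors {t}): φ is true.
  v (successors {v, w, x, y}): φ is false.
  w (successors {v}): φ is false.
  x (successors {v, x}): φ is false.
  y (successors {v, z}): φ is false.
  z (successors {y, z}): φ is false.
  t (successors {u}): φ is false.
For instance, at v:
  At v: Dia (Box p and Dia p) requires Box p and Dia p at some successor in {v, w, x, y}.
    At v: Box p and Dia p is false.
    At w: Box p and Dia p is false.
    At x: Box p and Dia p is false.
    At y: Box p and Dia p is false.
  So Dia (Box p and Dia p) is false at v.
Satisfying worlds: {u}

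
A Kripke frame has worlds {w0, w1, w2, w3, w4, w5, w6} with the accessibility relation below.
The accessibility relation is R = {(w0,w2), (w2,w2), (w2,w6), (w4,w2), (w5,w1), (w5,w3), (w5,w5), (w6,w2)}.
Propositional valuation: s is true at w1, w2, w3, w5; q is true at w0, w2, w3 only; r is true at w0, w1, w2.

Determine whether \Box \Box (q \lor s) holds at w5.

Recall that \Box ψ holds at a world iff ψ holds at every accessible world, and \Diamond ψ holds iff ψ holds at some accessible world.
At w5: \Box \Box (q \lor s) requires \Box (q \lor s) at every successor {w1, w3, w5}.
    At w1: no accessible worlds, so \Box (q \lor s) holds vacuously.
    At w3: no accessible worlds, so \Box (q \lor s) holds vacuously.
    At w5: \Box (q \lor s) requires q \lor s at every successor {w1, w3, w5}.
      At w1: q \lor s is true.
      At w3: q \lor s is true.
      At w5: q \lor s is true.
    So \Box (q \lor s) is true at w5.
So \Box \Box (q \lor s) is true at w5.

Yes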